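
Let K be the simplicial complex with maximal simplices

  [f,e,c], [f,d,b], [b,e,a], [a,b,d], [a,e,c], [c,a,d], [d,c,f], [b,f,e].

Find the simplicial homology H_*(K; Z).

H_0 ≅ Z,  H_1 = 0,  H_2 ≅ Z.

We work with the vertex ordering a < b < c < d < e < f. The simplices of K, each written with vertices in increasing order, are:

  0-simplices (6): a, b, c, d, e, f
  1-simplices (12): ab, ac, ad, ae, bd, be, bf, cd, ce, cf, df, ef
  2-simplices (8): abd, abe, acd, ace, bdf, bef, cdf, cef

so the chain groups are C_0 ≅ Z^6, C_1 ≅ Z^12, C_2 ≅ Z^8.

The boundary map ∂_1: C_1 → C_0 maps an edge to its endpoints' difference, ∂[p,q] = q − p. For instance
  ∂ac = c − a.
The 6×12 boundary matrix has rank 5 and Smith normal form diag(1,1,1,1,1).

∂_2: C_2 → C_1 sends each 2-simplex [p,q,r] to [q,r] − [p,r] + [p,q]. For instance
  ∂cdf = df − cf + cd,
  ∂bdf = df − bf + bd.
The 12×8 boundary matrix has rank 7 and Smith normal form diag(1,1,1,1,1,1,1).

Now H_k = ker ∂_k / im ∂_{k+1}, so:

  H_0: rank C_0 − rank ∂_1 = 6 − 5 = 1, and the invariant factors of ∂_1 are all 1, so H_0 = Z.
  H_1: rank ker ∂_1 − rank ∂_2 = (12 − 5) − 7 = 0, and the invariant factors of ∂_2 are all 1, so H_1 = 0.
  H_2: rank ker ∂_2 − rank ∂_3 = (8 − 7) − 0 = 1, and there is no ∂_3, so H_2 = Z.

As a check, the Euler characteristic is 6 − 12 + 8 = 2, which agrees with 1 − 0 + 1 = 2.
(K is a triangulation of the 2-sphere S^2.)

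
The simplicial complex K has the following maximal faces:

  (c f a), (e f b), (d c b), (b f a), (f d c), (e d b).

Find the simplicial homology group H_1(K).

Order the vertices as a < b < c < d < e < f. Listing each simplex with vertices in this order, K has dimension 2 with simplices:

  0-simplices (6): a, b, c, d, e, f
  1-simplices (12): ab, ac, af, bc, bd, be, bf, cd, cf, de, df, ef
  2-simplices (6): abf, acf, bcd, bde, bef, cdf

so the chain groups are C_0 ≅ Z^6, C_1 ≅ Z^12, C_2 ≅ Z^6.

Boundary ∂_1: C_1 → C_0 is given by ∂[p,q] = [q] − [p]. For instance
  ∂ab = b − a.
The resulting 6×12 matrix has rank 5, and its Smith normal form has invariant factors (1,1,1,1,1).

The boundary map ∂_2: C_2 → C_1 maps a triangle to the signed sum of its edges. For instance
  ∂abf = bf − af + ab,
  ∂acf = cf − af + ac.
The 12×6 boundary matrix has rank 6 and Smith normal form diag(1,1,1,1,1,1).

From H_k ≅ ker(∂_k) / im(∂_{k+1}) we obtain:

  H_1: rank ker ∂_1 − rank ∂_2 = (12 − 5) − 6 = 1, and the invariant factors of ∂_2 are all 1, so H_1 ≅ Z.

H_1 = Z.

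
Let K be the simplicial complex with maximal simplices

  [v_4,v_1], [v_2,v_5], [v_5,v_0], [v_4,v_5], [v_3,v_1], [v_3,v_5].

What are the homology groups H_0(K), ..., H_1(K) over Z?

H_0 = Z,  H_1 = Z.

We work with the vertex ordering v_0 < v_1 < v_2 < v_3 < v_4 < v_5. The simplices of K, each written with vertices in increasing order, are:

  0-simplices (6): [v_0], [v_1], [v_2], [v_3], [v_4], [v_5]
  1-simplices (6): [v_0,v_5], [v_1,v_3], [v_1,v_4], [v_2,v_5], [v_3,v_5], [v_4,v_5]

so the chain groups are C_0 ≅ Z^6, C_1 ≅ Z^6.

Boundary ∂_1: C_1 → C_0 sends each edge [p,q] (with p < q) to q − p. For instance
  ∂[v_1,v_4] = [v_4] − [v_1].
The resulting 6×6 matrix has rank 5, and its Smith normal form has invariant factors (1,1,1,1,1).

From H_k ≅ ker(∂_k) / im(∂_{k+1}) we obtain:

  H_0: rank C_0 − rank ∂_1 = 6 − 5 = 1, and the invariant factors of ∂_1 are all 1, so H_0 = Z.
  H_1: rank ker ∂_1 − rank ∂_2 = (6 − 5) − 0 = 1, and there is no ∂_2, so H_1 = Z.

As a check, the Euler characteristic is 6 − 6 = 0, which agrees with 1 − 1 = 0.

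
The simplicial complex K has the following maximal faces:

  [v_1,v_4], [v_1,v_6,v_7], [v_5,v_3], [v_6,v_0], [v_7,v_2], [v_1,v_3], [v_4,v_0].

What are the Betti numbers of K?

b_0 = 1, b_1 = 1, b_2 = 0.

K has 8 vertices, 9 edges, 1 triangle.
rank ∂_0 = 0, rank ∂_1 = 7 ⇒ b_0 = 8 − 0 − 7 = 1; all invariant factors of ∂_1 are 1 so no torsion. So H_0 = Z.
rank ∂_1 = 7, rank ∂_2 = 1 ⇒ b_1 = 9 − 7 − 1 = 1; all invariant factors of ∂_2 are 1 so no torsion. So H_1 = Z.
rank ∂_2 = 1, rank ∂_3 = 0 ⇒ b_2 = 1 − 1 − 0 = 0. So H_2 = 0.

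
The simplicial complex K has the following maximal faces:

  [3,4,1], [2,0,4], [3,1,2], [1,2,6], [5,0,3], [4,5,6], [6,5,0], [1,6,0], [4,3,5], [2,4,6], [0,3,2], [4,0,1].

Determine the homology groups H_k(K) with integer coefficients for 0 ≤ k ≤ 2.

We work with the vertex ordering 0 < 1 < 2 < 3 < 4 < 5 < 6. The simplices of K, each written with vertices in increasing order, are:

  0-simplices (7): [0], [1], [2], [3], [4], [5], [6]
  1-simplices (18): [0,1], [0,2], [0,3], [0,4], [0,5], [0,6], [1,2], [1,3], [1,4], [1,6], [2,3], [2,4], [2,6], [3,4], [3,5], [4,5], [4,6], [5,6]
  2-simplices (12): [0,1,4], [0,1,6], [0,2,3], [0,2,4], [0,3,5], [0,5,6], [1,2,3], [1,2,6], [1,3,4], [2,4,6], [3,4,5], [4,5,6]

giving chain groups C_0 ≅ Z^7, C_1 ≅ Z^18, C_2 ≅ Z^12.

∂_1: C_1 → C_0 sends each edge [p,q] (with p < q) to q − p.
The resulting 7×18 matrix has rank 6, and its Smith normal form has invariant factors (1,1,1,1,1,1).

The boundary map ∂_2: C_2 → C_1 sends each 2-simplex [p,q,r] to [q,r] − [p,r] + [p,q]. For instance
  ∂[1,3,4] = [3,4] − [1,4] + [1,3],
  ∂[0,5,6] = [5,6] − [0,6] + [0,5].
The resulting 18×12 matrix has rank 12, and its Smith normal form has invariant factors (1,1,1,1,1,1,1,1,1,1,1,2).

From H_k ≅ ker(∂_k) / im(∂_{k+1}) we obtain:

  H_0: rank C_0 − rank ∂_1 = 7 − 6 = 1, and the invariant factors of ∂_1 are all 1, so H_0 ≅ Z.
  H_1: rank ker ∂_1 − rank ∂_2 = (18 − 6) − 12 = 0, and ∂_2 has invariant factor 2 > 1, so H_1 ≅ Z/2Z.
  H_2: rank ker ∂_2 − rank ∂_3 = (12 − 12) − 0 = 0, and there is no ∂_3, so H_2 ≅ 0.

(K is a triangulation of the real projective plane RP^2.)

H_0 = Z,  H_1 = Z/2Z,  H_2 = 0.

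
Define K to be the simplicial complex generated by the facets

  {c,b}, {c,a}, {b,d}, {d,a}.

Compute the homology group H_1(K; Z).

H_1 = Z.

Fix the vertex order a < b < c < d and write every simplex with vertices in increasing order. Then dim K = 1 and the simplices of K are:

  0-simplices (4): a, b, c, d
  1-simplices (4): ac, ad, bc, bd

so the chain groups are C_0 ≅ Z^4, C_1 ≅ Z^4.

The boundary map ∂_1: C_1 → C_0 maps an edge to its endpoints' difference, ∂[p,q] = q − p.
The 4×4 boundary matrix has rank 3 and Smith normal form diag(1,1,1).

Computing H_k = (kernel of ∂_k) / (image of ∂_{k+1}):

  H_1: rank ker ∂_1 − rank ∂_2 = (4 − 3) − 0 = 1, and there is no ∂_2, so H_1 ≅ Z.

(K is a triangulation of the circle S^1.)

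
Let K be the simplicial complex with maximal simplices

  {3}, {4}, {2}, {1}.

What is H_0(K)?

H_0 = Z^4.

Take the total order 1 < 2 < 3 < 4 on the vertex set. Then K (dimension 0) consists of the simplices:

  0-simplices (4): [1], [2], [3], [4]

giving chain groups C_0 ≅ Z^4.

From H_k ≅ ker(∂_k) / im(∂_{k+1}) we obtain:

  H_0: rank C_0 − rank ∂_1 = 4 − 0 = 4, and there is no ∂_1, so H_0 = Z^4.

(K is a triangulation of a set of 4 points.)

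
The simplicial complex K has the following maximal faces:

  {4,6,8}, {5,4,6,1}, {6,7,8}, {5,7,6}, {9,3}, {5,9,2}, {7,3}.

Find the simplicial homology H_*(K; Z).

Fix the vertex order 1 < 2 < 3 < 4 < 5 < 6 < 7 < 8 < 9 and write every simplex with vertices in increasing order. Then dim K = 3 and the simplices of K are:

  0-simplices (9): [1], [2], [3], [4], [5], [6], [7], [8], [9]
  1-simplices (16): [1,4], [1,5], [1,6], [2,5], [2,9], [3,7], [3,9], [4,5], [4,6], [4,8], [5,6], [5,7], [5,9], [6,7], [6,8], [7,8]
  2-simplices (8): [1,4,5], [1,4,6], [1,5,6], [2,5,9], [4,5,6], [4,6,8], [5,6,7], [6,7,8]
  3-simplices (1): [1,4,5,6]

so the chain groups are C_0 ≅ Z^9, C_1 ≅ Z^16, C_2 ≅ Z^8, C_3 ≅ Z^1.

Boundary ∂_1: C_1 → C_0 maps an edge to its endpoints' difference, ∂[p,q] = q − p. For instance
  ∂[3,7] = [7] − [3].
The resulting 9×16 matrix has rank 8, and its Smith normal form has invariant factors (1,1,1,1,1,1,1,1).

The boundary map ∂_2: C_2 → C_1 acts by ∂[p,q,r] = [q,r] − [p,r] + [p,q]. For instance
  ∂[4,6,8] = [6,8] − [4,8] + [4,6],
  ∂[5,6,7] = [6,7] − [5,7] + [5,6].
The 16×8 boundary matrix has rank 7 and Smith normal form diag(1,1,1,1,1,1,1).

Boundary ∂_3: C_3 → C_2 sends each 3-simplex σ to the alternating sum Σ_i (−1)^i (σ with its i-th vertex removed). For instance
  ∂[1,4,5,6] = [4,5,6] − [1,5,6] + [1,4,6] − [1,4,5].
As a 8×1 matrix over Z this has rank 1, with invariant factors (1).

Reading off H_k = ker ∂_k / im ∂_{k+1}:

  H_0: rank C_0 − rank ∂_1 = 9 − 8 = 1, and the invariant factors of ∂_1 are all 1, so H_0 ≅ Z.
  H_1: rank ker ∂_1 − rank ∂_2 = (16 − 8) − 7 = 1, and the invariant factors of ∂_2 are all 1, so H_1 ≅ Z.
  H_2: rank ker ∂_2 − rank ∂_3 = (8 − 7) − 1 = 0, and the invariant factors of ∂_3 are all 1, so H_2 ≅ 0.
  H_3: rank ker ∂_3 − rank ∂_4 = (1 − 1) − 0 = 0, and there is no ∂_4, so H_3 ≅ 0.

H_0 ≅ Z,  H_1 ≅ Z,  H_2 = 0,  H_3 = 0.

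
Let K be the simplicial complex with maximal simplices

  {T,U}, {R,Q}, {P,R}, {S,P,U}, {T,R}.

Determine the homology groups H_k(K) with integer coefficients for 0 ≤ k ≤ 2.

H_0 ≅ Z,  H_1 ≅ Z,  H_2 = 0.

Order the vertices as P < Q < R < S < T < U. Listing each simplex with vertices in this order, K has dimension 2 with simplices:

  0-simplices (6): P, Q, R, S, T, U
  1-simplices (7): PR, PS, PU, QR, RT, SU, TU
  2-simplices (1): PSU

Hence C_0 ≅ Z^6, C_1 ≅ Z^7, C_2 ≅ Z^1.

Boundary ∂_1: C_1 → C_0 sends each edge [p,q] (with p < q) to q − p.
As a 6×7 matrix over Z this has rank 5, with invariant factors (1,1,1,1,1).

The boundary map ∂_2: C_2 → C_1 maps a triangle to the signed sum of its edges. For instance
  ∂PSU = SU − PU + PS.
The 7×1 boundary matrix has rank 1 and Smith normal form diag(1).

From H_k ≅ ker(∂_k) / im(∂_{k+1}) we obtain:

  H_0: rank C_0 − rank ∂_1 = 6 − 5 = 1, and the invariant factors of ∂_1 are all 1, so H_0 ≅ Z.
  H_1: rank ker ∂_1 − rank ∂_2 = (7 − 5) − 1 = 1, and the invariant factors of ∂_2 are all 1, so H_1 ≅ Z.
  H_2: rank ker ∂_2 − rank ∂_3 = (1 − 1) − 0 = 0, and there is no ∂_3, so H_2 ≅ 0.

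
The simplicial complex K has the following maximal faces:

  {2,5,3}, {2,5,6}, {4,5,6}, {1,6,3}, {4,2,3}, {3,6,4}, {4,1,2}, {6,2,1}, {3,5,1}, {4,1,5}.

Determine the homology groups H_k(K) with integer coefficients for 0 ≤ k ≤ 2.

H_0 ≅ Z,  H_1 ≅ Z/2,  H_2 = 0.

Fix the vertex order 1 < 2 < 3 < 4 < 5 < 6 and write every simplex with vertices in increasing order. Then dim K = 2 and the simplices of K are:

  0-simplices (6): [1], [2], [3], [4], [5], [6]
  1-simplices (15): [1,2], [1,3], [1,4], [1,5], [1,6], [2,3], [2,4], [2,5], [2,6], [3,4], [3,5], [3,6], [4,5], [4,6], [5,6]
  2-simplices (10): [1,2,4], [1,2,6], [1,3,5], [1,3,6], [1,4,5], [2,3,4], [2,3,5], [2,5,6], [3,4,6], [4,5,6]

so the chain groups are C_0 ≅ Z^6, C_1 ≅ Z^15, C_2 ≅ Z^10.

∂_1: C_1 → C_0 is given by ∂[p,q] = [q] − [p]. For instance
  ∂[5,6] = [6] − [5].
The resulting 6×15 matrix has rank 5, and its Smith normal form has invariant factors (1,1,1,1,1).

∂_2: C_2 → C_1 maps a triangle to the signed sum of its edges. For instance
  ∂[3,4,6] = [4,6] − [3,6] + [3,4],
  ∂[1,3,5] = [3,5] − [1,5] + [1,3].
This gives a 15×10 integer matrix of rank 10; reducing to Smith normal form yields diagonal entries (1,1,1,1,1,1,1,1,1,2).

Now H_k = ker ∂_k / im ∂_{k+1}, so:

  H_0: rank C_0 − rank ∂_1 = 6 − 5 = 1, and the invariant factors of ∂_1 are all 1, so H_0 = Z.
  H_1: rank ker ∂_1 − rank ∂_2 = (15 − 5) − 10 = 0, and ∂_2 has invariant factor 2 > 1, so H_1 = Z/2.
  H_2: rank ker ∂_2 − rank ∂_3 = (10 − 10) − 0 = 0, and there is no ∂_3, so H_2 = 0.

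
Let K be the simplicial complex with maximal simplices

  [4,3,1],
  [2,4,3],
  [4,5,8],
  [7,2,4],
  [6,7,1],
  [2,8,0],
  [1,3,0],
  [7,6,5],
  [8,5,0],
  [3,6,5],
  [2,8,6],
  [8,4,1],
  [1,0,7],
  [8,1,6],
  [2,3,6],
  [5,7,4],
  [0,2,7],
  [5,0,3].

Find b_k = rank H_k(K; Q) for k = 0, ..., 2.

K has 9 vertices, 27 edges, 18 triangles.
rank ∂_0 = 0, rank ∂_1 = 8 ⇒ b_0 = 9 − 0 − 8 = 1; all invariant factors of ∂_1 are 1 so no torsion. So H_0 = Z.
rank ∂_1 = 8, rank ∂_2 = 17 ⇒ b_1 = 27 − 8 − 17 = 2; all invariant factors of ∂_2 are 1 so no torsion. So H_1 = Z^2.
rank ∂_2 = 17, rank ∂_3 = 0 ⇒ b_2 = 18 − 17 − 0 = 1. So H_2 = Z.

b_0 = 1, b_1 = 2, b_2 = 1.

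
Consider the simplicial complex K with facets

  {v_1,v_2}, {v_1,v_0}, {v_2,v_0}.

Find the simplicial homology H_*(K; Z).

H_0 = Z,  H_1 = Z.

We work with the vertex ordering v_0 < v_1 < v_2. The simplices of K, each written with vertices in increasing order, are:

  0-simplices (3): [v_0], [v_1], [v_2]
  1-simplices (3): [v_0,v_1], [v_0,v_2], [v_1,v_2]

giving chain groups C_0 ≅ Z^3, C_1 ≅ Z^3.

The boundary map ∂_1: C_1 → C_0 sends each edge [p,q] (with p < q) to q − p. For instance
  ∂[v_0,v_1] = [v_1] − [v_0].
The resulting 3×3 matrix has rank 2, and its Smith normal form has invariant factors (1,1).

Reading off H_k = ker ∂_k / im ∂_{k+1}:

  H_0: rank C_0 − rank ∂_1 = 3 − 2 = 1, and the invariant factors of ∂_1 are all 1, so H_0 ≅ Z.
  H_1: rank ker ∂_1 − rank ∂_2 = (3 − 2) − 0 = 1, and there is no ∂_2, so H_1 ≅ Z.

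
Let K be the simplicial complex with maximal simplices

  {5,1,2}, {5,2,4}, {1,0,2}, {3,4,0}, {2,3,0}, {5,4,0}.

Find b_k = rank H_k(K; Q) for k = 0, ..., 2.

We work with the vertex ordering 0 < 1 < 2 < 3 < 4 < 5. The simplices of K, each written with vertices in increasing order, are:

  0-simplices (6): [0], [1], [2], [3], [4], [5]
  1-simplices (12): [0,1], [0,2], [0,3], [0,4], [0,5], [1,2], [1,5], [2,3], [2,4], [2,5], [3,4], [4,5]
  2-simplices (6): [0,1,2], [0,2,3], [0,3,4], [0,4,5], [1,2,5], [2,4,5]

giving chain groups C_0 ≅ Z^6, C_1 ≅ Z^12, C_2 ≅ Z^6.

Boundary ∂_1: C_1 → C_0 sends each edge [p,q] (with p < q) to q − p. For instance
  ∂[0,5] = [5] − [0].
This gives a 6×12 integer matrix of rank 5; reducing to Smith normal form yields diagonal entries (1,1,1,1,1).

∂_2: C_2 → C_1 sends each 2-simplex [p,q,r] to [q,r] − [p,r] + [p,q]. For instance
  ∂[2,4,5] = [4,5] − [2,5] + [2,4],
  ∂[0,3,4] = [3,4] − [0,4] + [0,3].
This gives a 12×6 integer matrix of rank 6; reducing to Smith normal form yields diagonal entries (1,1,1,1,1,1).

Now H_k = ker ∂_k / im ∂_{k+1}, so:

  H_0: rank C_0 − rank ∂_1 = 6 − 5 = 1, and the invariant factors of ∂_1 are all 1, so H_0 = Z.
  H_1: rank ker ∂_1 − rank ∂_2 = (12 − 5) − 6 = 1, and the invariant factors of ∂_2 are all 1, so H_1 = Z.
  H_2: rank ker ∂_2 − rank ∂_3 = (6 − 6) − 0 = 0, and there is no ∂_3, so H_2 = 0.

Hence the Betti numbers are b_0 = 1, b_1 = 1, b_2 = 0.

b_0 = 1, b_1 = 1, b_2 = 0.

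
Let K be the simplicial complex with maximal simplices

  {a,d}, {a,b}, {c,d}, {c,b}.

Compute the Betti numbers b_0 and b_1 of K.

b_0 = 1, b_1 = 1.

Fix the vertex order a < b < c < d and write every simplex with vertices in increasing order. Then dim K = 1 and the simplices of K are:

  0-simplices (4): a, b, c, d
  1-simplices (4): ab, ad, bc, cd

so the chain groups are C_0 ≅ Z^4, C_1 ≅ Z^4.

Boundary ∂_1: C_1 → C_0 sends each edge [p,q] (with p < q) to q − p. For instance
  ∂cd = d − c.
This gives a 4×4 integer matrix of rank 3; reducing to Smith normal form yields diagonal entries (1,1,1).

Reading off H_k = ker ∂_k / im ∂_{k+1}:

  H_0: rank C_0 − rank ∂_1 = 4 − 3 = 1, and the invariant factors of ∂_1 are all 1, so H_0 = Z.
  H_1: rank ker ∂_1 − rank ∂_2 = (4 − 3) − 0 = 1, and there is no ∂_2, so H_1 = Z.

Hence the Betti numbers are b_0 = 1, b_1 = 1.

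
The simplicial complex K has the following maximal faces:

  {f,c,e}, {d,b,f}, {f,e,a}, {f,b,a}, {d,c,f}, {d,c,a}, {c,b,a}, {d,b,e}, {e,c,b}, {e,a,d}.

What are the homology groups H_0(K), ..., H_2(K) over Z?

Fix the vertex order a < b < c < d < e < f and write every simplex with vertices in increasing order. Then dim K = 2 and the simplices of K are:

  0-simplices (6): a, b, c, d, e, f
  1-simplices (15): ab, ac, ad, ae, af, bc, bd, be, bf, cd, ce, cf, de, df, ef
  2-simplices (10): abc, abf, acd, ade, aef, bce, bde, bdf, cdf, cef

giving chain groups C_0 ≅ Z^6, C_1 ≅ Z^15, C_2 ≅ Z^10.

∂_1: C_1 → C_0 sends each edge [p,q] (with p < q) to q − p. For instance
  ∂ab = b − a.
This gives a 6×15 integer matrix of rank 5; reducing to Smith normal form yields diagonal entries (1,1,1,1,1).

Boundary ∂_2: C_2 → C_1 sends each 2-simplex [p,q,r] to [q,r] − [p,r] + [p,q]. For instance
  ∂bde = de − be + bd,
  ∂cdf = df − cf + cd.
The resulting 15×10 matrix has rank 10, and its Smith normal form has invariant factors (1,1,1,1,1,1,1,1,1,2).

Computing H_k = (kernel of ∂_k) / (image of ∂_{k+1}):

  H_0: rank C_0 − rank ∂_1 = 6 − 5 = 1, and the invariant factors of ∂_1 are all 1, so H_0 = Z.
  H_1: rank ker ∂_1 − rank ∂_2 = (15 − 5) − 10 = 0, and ∂_2 has invariant factor 2 > 1, so H_1 = Z/2.
  H_2: rank ker ∂_2 − rank ∂_3 = (10 − 10) − 0 = 0, and there is no ∂_3, so H_2 = 0.

(K is a triangulation of the real projective plane RP^2.)

H_0 ≅ Z,  H_1 ≅ Z/2,  H_2 = 0.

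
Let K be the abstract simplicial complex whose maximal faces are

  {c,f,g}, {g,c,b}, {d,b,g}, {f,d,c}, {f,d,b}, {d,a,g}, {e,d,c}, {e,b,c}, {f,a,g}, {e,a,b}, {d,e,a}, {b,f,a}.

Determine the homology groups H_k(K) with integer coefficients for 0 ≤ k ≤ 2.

H_0 = Z,  H_1 = Z/2,  H_2 = 0.

Take the total order a < b < c < d < e < f < g on the vertex set. Then K (dimension 2) consists of the simplices:

  0-simplices (7): a, b, c, d, e, f, g
  1-simplices (18): ab, ad, ae, af, ag, bc, bd, be, bf, bg, cd, ce, cf, cg, de, df, dg, fg
  2-simplices (12): abe, abf, ade, adg, afg, bce, bcg, bdf, bdg, cde, cdf, cfg

so the chain groups are C_0 ≅ Z^7, C_1 ≅ Z^18, C_2 ≅ Z^12.

The boundary map ∂_1: C_1 → C_0 is given by ∂[p,q] = [q] − [p].
This gives a 7×18 integer matrix of rank 6; reducing to Smith normal form yields diagonal entries (1,1,1,1,1,1).

∂_2: C_2 → C_1 sends each 2-simplex [p,q,r] to [q,r] − [p,r] + [p,q]. For instance
  ∂adg = dg − ag + ad,
  ∂abe = be − ae + ab.
The resulting 18×12 matrix has rank 12, and its Smith normal form has invariant factors (1,1,1,1,1,1,1,1,1,1,1,2).

Reading off H_k = ker ∂_k / im ∂_{k+1}:

  H_0: rank C_0 − rank ∂_1 = 7 − 6 = 1, and the invariant factors of ∂_1 are all 1, so H_0 ≅ Z.
  H_1: rank ker ∂_1 − rank ∂_2 = (18 − 6) − 12 = 0, and ∂_2 has invariant factor 2 > 1, so H_1 ≅ Z/2.
  H_2: rank ker ∂_2 − rank ∂_3 = (12 − 12) − 0 = 0, and there is no ∂_3, so H_2 ≅ 0.

As a check, the Euler characteristic is 7 − 18 + 12 = 1, which agrees with 1 − 0 + 0 = 1.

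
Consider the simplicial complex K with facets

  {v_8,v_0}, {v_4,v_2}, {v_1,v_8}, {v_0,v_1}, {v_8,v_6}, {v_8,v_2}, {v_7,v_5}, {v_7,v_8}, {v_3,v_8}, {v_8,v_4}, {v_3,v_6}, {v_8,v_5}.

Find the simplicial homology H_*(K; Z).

Order the vertices as v_0 < v_1 < v_2 < v_3 < v_4 < v_5 < v_6 < v_7 < v_8. Listing each simplex with vertices in this order, K has dimension 1 with simplices:

  0-simplices (9): [v_0], [v_1], [v_2], [v_3], [v_4], [v_5], [v_6], [v_7], [v_8]
  1-simplices (12): [v_0,v_1], [v_0,v_8], [v_1,v_8], [v_2,v_4], [v_2,v_8], [v_3,v_6], [v_3,v_8], [v_4,v_8], [v_5,v_7], [v_5,v_8], [v_6,v_8], [v_7,v_8]

giving chain groups C_0 ≅ Z^9, C_1 ≅ Z^12.

The boundary map ∂_1: C_1 → C_0 sends each edge [p,q] (with p < q) to q − p. For instance
  ∂[v_0,v_1] = [v_1] − [v_0].
As a 9×12 matrix over Z this has rank 8, with invariant factors (1,1,1,1,1,1,1,1).

Now H_k = ker ∂_k / im ∂_{k+1}, so:

  H_0: rank C_0 − rank ∂_1 = 9 − 8 = 1, and the invariant factors of ∂_1 are all 1, so H_0 = Z.
  H_1: rank ker ∂_1 − rank ∂_2 = (12 − 8) − 0 = 4, and there is no ∂_2, so H_1 = Z^4.

As a check, the Euler characteristic is 9 − 12 = -3, which agrees with 1 − 4 = -3.
(K is a triangulation of a wedge of 4 circles.)

H_0 = Z,  H_1 = Z^4.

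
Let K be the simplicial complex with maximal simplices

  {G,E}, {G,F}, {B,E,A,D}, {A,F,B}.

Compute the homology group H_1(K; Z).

H_1 = Z.

Take the total order A < B < D < E < F < G on the vertex set. Then K (dimension 3) consists of the simplices:

  0-simplices (6): A, B, D, E, F, G
  1-simplices (10): AB, AD, AE, AF, BD, BE, BF, DE, EG, FG
  2-simplices (5): ABD, ABE, ABF, ADE, BDE
  3-simplices (1): ABDE

giving chain groups C_0 ≅ Z^6, C_1 ≅ Z^10, C_2 ≅ Z^5, C_3 ≅ Z^1.

The boundary map ∂_1: C_1 → C_0 sends each edge [p,q] (with p < q) to q − p. For instance
  ∂BD = D − B.
As a 6×10 matrix over Z this has rank 5, with invariant factors (1,1,1,1,1).

Boundary ∂_2: C_2 → C_1 sends each 2-simplex [p,q,r] to [q,r] − [p,r] + [p,q]. For instance
  ∂ABF = BF − AF + AB,
  ∂ABD = BD − AD + AB.
As a 10×5 matrix over Z this has rank 4, with invariant factors (1,1,1,1).

The boundary map ∂_3: C_3 → C_2 sends each 3-simplex σ to the alternating sum Σ_i (−1)^i (σ with its i-th vertex removed). For instance
  ∂ABDE = BDE − ADE + ABE − ABD.
This gives a 5×1 integer matrix of rank 1; reducing to Smith normal form yields diagonal entries (1).

Computing H_k = (kernel of ∂_k) / (image of ∂_{k+1}):

  H_1: rank ker ∂_1 − rank ∂_2 = (10 − 5) − 4 = 1, and the invariant factors of ∂_2 are all 1, so H_1 ≅ Z.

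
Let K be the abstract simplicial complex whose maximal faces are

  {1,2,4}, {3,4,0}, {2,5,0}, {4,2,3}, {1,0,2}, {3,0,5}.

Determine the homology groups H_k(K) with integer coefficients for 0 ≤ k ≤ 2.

H_0 ≅ Z,  H_1 ≅ Z,  H_2 = 0.

Fix the vertex order 0 < 1 < 2 < 3 < 4 < 5 and write every simplex with vertices in increasing order. Then dim K = 2 and the simplices of K are:

  0-simplices (6): [0], [1], [2], [3], [4], [5]
  1-simplices (12): [0,1], [0,2], [0,3], [0,4], [0,5], [1,2], [1,4], [2,3], [2,4], [2,5], [3,4], [3,5]
  2-simplices (6): [0,1,2], [0,2,5], [0,3,4], [0,3,5], [1,2,4], [2,3,4]

so the chain groups are C_0 ≅ Z^6, C_1 ≅ Z^12, C_2 ≅ Z^6.

The boundary map ∂_1: C_1 → C_0 is given by ∂[p,q] = [q] − [p]. For instance
  ∂[1,4] = [4] − [1].
As a 6×12 matrix over Z this has rank 5, with invariant factors (1,1,1,1,1).

∂_2: C_2 → C_1 maps a triangle to the signed sum of its edges. For instance
  ∂[1,2,4] = [2,4] − [1,4] + [1,2],
  ∂[0,2,5] = [2,5] − [0,5] + [0,2].
The 12×6 boundary matrix has rank 6 and Smith normal form diag(1,1,1,1,1,1).

Now H_k = ker ∂_k / im ∂_{k+1}, so:

  H_0: rank C_0 − rank ∂_1 = 6 − 5 = 1, and the invariant factors of ∂_1 are all 1, so H_0 ≅ Z.
  H_1: rank ker ∂_1 − rank ∂_2 = (12 − 5) − 6 = 1, and the invariant factors of ∂_2 are all 1, so H_1 ≅ Z.
  H_2: rank ker ∂_2 − rank ∂_3 = (6 − 6) − 0 = 0, and there is no ∂_3, so H_2 ≅ 0.

As a check, the Euler characteristic is 6 − 12 + 6 = 0, which agrees with 1 − 1 + 0 = 0.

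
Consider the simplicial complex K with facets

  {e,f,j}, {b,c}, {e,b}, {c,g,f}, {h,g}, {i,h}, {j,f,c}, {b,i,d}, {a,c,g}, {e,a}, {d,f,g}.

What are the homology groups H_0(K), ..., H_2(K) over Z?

Take the total order a < b < c < d < e < f < g < h < i < j on the vertex set. Then K (dimension 2) consists of the simplices:

  0-simplices (10): a, b, c, d, e, f, g, h, i, j
  1-simplices (19): ac, ae, ag, bc, bd, be, bi, cf, cg, cj, df, dg, di, ef, ej, fg, fj, gh, hi
  2-simplices (6): acg, bdi, cfg, cfj, dfg, efj

so the chain groups are C_0 ≅ Z^10, C_1 ≅ Z^19, C_2 ≅ Z^6.

The boundary map ∂_1: C_1 → C_0 maps an edge to its endpoints' difference, ∂[p,q] = q − p. For instance
  ∂be = e − b.
The 10×19 boundary matrix has rank 9 and Smith normal form diag(1,1,1,1,1,1,1,1,1).

Boundary ∂_2: C_2 → C_1 sends each 2-simplex [p,q,r] to [q,r] − [p,r] + [p,q]. For instance
  ∂bdi = di − bi + bd,
  ∂dfg = fg − dg + df.
The resulting 19×6 matrix has rank 6, and its Smith normal form has invariant factors (1,1,1,1,1,1).

From H_k ≅ ker(∂_k) / im(∂_{k+1}) we obtain:

  H_0: rank C_0 − rank ∂_1 = 10 − 9 = 1, and the invariant factors of ∂_1 are all 1, so H_0 = Z.
  H_1: rank ker ∂_1 − rank ∂_2 = (19 − 9) − 6 = 4, and the invariant factors of ∂_2 are all 1, so H_1 = Z^4.
  H_2: rank ker ∂_2 − rank ∂_3 = (6 − 6) − 0 = 0, and there is no ∂_3, so H_2 = 0.

H_0 ≅ Z,  H_1 ≅ Z^4,  H_2 = 0.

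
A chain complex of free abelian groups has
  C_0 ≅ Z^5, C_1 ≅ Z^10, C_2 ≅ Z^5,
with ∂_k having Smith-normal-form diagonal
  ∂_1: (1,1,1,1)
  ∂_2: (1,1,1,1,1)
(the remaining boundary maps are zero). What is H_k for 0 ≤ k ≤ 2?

H_0: b_0 = 5 − 0 − 4 = 1; torsion from ∂_1 factors > 1: none. So H_0 ≅ Z.
H_1: b_1 = 10 − 4 − 5 = 1; torsion from ∂_2 factors > 1: none. So H_1 ≅ Z.
H_2: b_2 = 5 − 5 − 0 = 0; torsion from ∂_3 factors > 1: none. So H_2 ≅ 0.

H_0 ≅ Z,  H_1 ≅ Z,  H_2 = 0.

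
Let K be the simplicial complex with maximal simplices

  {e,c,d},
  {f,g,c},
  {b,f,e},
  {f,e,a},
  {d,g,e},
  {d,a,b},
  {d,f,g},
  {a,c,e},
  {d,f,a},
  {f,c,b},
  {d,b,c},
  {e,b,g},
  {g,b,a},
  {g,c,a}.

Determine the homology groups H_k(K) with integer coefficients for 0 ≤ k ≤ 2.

Order the vertices as a < b < c < d < e < f < g. Listing each simplex with vertices in this order, K has dimension 2 with simplices:

  0-simplices (7): a, b, c, d, e, f, g
  1-simplices (21): ab, ac, ad, ae, af, ag, bc, bd, be, bf, bg, cd, ce, cf, cg, de, df, dg, ef, eg, fg
  2-simplices (14): abd, abg, ace, acg, adf, aef, bcd, bcf, bef, beg, cde, cfg, deg, dfg

giving chain groups C_0 ≅ Z^7, C_1 ≅ Z^21, C_2 ≅ Z^14.

∂_1: C_1 → C_0 sends each edge [p,q] (with p < q) to q − p.
The 7×21 boundary matrix has rank 6 and Smith normal form diag(1,1,1,1,1,1).

The boundary map ∂_2: C_2 → C_1 acts by ∂[p,q,r] = [q,r] − [p,r] + [p,q]. For instance
  ∂bcd = cd − bd + bc,
  ∂deg = eg − dg + de.
The resulting 21×14 matrix has rank 13, and its Smith normal form has invariant factors (1,1,1,1,1,1,1,1,1,1,1,1,1).

Reading off H_k = ker ∂_k / im ∂_{k+1}:

  H_0: rank C_0 − rank ∂_1 = 7 − 6 = 1, and the invariant factors of ∂_1 are all 1, so H_0 = Z.
  H_1: rank ker ∂_1 − rank ∂_2 = (21 − 6) − 13 = 2, and the invariant factors of ∂_2 are all 1, so H_1 = Z^2.
  H_2: rank ker ∂_2 − rank ∂_3 = (14 − 13) − 0 = 1, and there is no ∂_3, so H_2 = Z.

As a check, the Euler characteristic is 7 − 21 + 14 = 0, which agrees with 1 − 2 + 1 = 0.

H_0 ≅ Z,  H_1 ≅ Z^2,  H_2 ≅ Z.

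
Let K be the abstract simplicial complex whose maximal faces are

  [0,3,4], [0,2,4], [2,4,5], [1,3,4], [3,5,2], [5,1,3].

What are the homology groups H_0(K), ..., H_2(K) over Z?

K has 6 vertices, 12 edges, 6 triangles.
rank ∂_0 = 0, rank ∂_1 = 5 ⇒ b_0 = 6 − 0 − 5 = 1; all invariant factors of ∂_1 are 1 so no torsion. So H_0 ≅ Z.
rank ∂_1 = 5, rank ∂_2 = 6 ⇒ b_1 = 12 − 5 − 6 = 1; all invariant factors of ∂_2 are 1 so no torsion. So H_1 ≅ Z.
rank ∂_2 = 6, rank ∂_3 = 0 ⇒ b_2 = 6 − 6 − 0 = 0. So H_2 ≅ 0.

H_0 ≅ Z,  H_1 ≅ Z,  H_2 = 0.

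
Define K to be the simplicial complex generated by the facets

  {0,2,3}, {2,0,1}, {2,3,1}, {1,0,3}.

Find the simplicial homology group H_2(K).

H_2 = Z.

Fix the vertex order 0 < 1 < 2 < 3 and write every simplex with vertices in increasing order. Then dim K = 2 and the simplices of K are:

  0-simplices (4): [0], [1], [2], [3]
  1-simplices (6): [0,1], [0,2], [0,3], [1,2], [1,3], [2,3]
  2-simplices (4): [0,1,2], [0,1,3], [0,2,3], [1,2,3]

Hence C_0 ≅ Z^4, C_1 ≅ Z^6, C_2 ≅ Z^4.

The boundary map ∂_1: C_1 → C_0 sends each edge [p,q] (with p < q) to q − p. For instance
  ∂[1,3] = [3] − [1].
As a 4×6 matrix over Z this has rank 3, with invariant factors (1,1,1).

∂_2: C_2 → C_1 sends each 2-simplex [p,q,r] to [q,r] − [p,r] + [p,q]. For instance
  ∂[0,1,3] = [1,3] − [0,3] + [0,1],
  ∂[0,1,2] = [1,2] − [0,2] + [0,1].
This gives a 6×4 integer matrix of rank 3; reducing to Smith normal form yields diagonal entries (1,1,1).

Now H_k = ker ∂_k / im ∂_{k+1}, so:

  H_2: rank ker ∂_2 − rank ∂_3 = (4 − 3) − 0 = 1, and there is no ∂_3, so H_2 ≅ Z.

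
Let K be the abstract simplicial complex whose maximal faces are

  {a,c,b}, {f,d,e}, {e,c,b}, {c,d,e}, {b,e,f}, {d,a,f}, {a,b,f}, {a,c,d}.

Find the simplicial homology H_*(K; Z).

K has 6 vertices, 12 edges, 8 triangles.
rank ∂_0 = 0, rank ∂_1 = 5 ⇒ b_0 = 6 − 0 − 5 = 1; all invariant factors of ∂_1 are 1 so no torsion. So H_0 = Z.
rank ∂_1 = 5, rank ∂_2 = 7 ⇒ b_1 = 12 − 5 − 7 = 0; all invariant factors of ∂_2 are 1 so no torsion. So H_1 = 0.
rank ∂_2 = 7, rank ∂_3 = 0 ⇒ b_2 = 8 − 7 − 0 = 1. So H_2 = Z.

H_0 ≅ Z,  H_1 = 0,  H_2 ≅ Z.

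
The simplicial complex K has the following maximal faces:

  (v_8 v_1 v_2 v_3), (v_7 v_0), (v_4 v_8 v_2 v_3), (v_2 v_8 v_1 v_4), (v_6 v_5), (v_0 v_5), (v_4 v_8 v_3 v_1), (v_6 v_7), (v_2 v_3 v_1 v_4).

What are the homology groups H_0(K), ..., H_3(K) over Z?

Order the vertices as v_0 < v_1 < v_2 < v_3 < v_4 < v_5 < v_6 < v_7 < v_8. Listing each simplex with vertices in this order, K has dimension 3 with simplices:

  0-simplices (9): [v_0], [v_1], [v_2], [v_3], [v_4], [v_5], [v_6], [v_7], [v_8]
  1-simplices (14): [v_0,v_5], [v_0,v_7], [v_1,v_2], [v_1,v_3], [v_1,v_4], [v_1,v_8], [v_2,v_3], [v_2,v_4], [v_2,v_8], [v_3,v_4], [v_3,v_8], [v_4,v_8], [v_5,v_6], [v_6,v_7]
  2-simplices (10): [v_1,v_2,v_3], [v_1,v_2,v_4], [v_1,v_2,v_8], [v_1,v_3,v_4], [v_1,v_3,v_8], [v_1,v_4,v_8], [v_2,v_3,v_4], [v_2,v_3,v_8], [v_2,v_4,v_8], [v_3,v_4,v_8]
  3-simplices (5): [v_1,v_2,v_3,v_4], [v_1,v_2,v_3,v_8], [v_1,v_2,v_4,v_8], [v_1,v_3,v_4,v_8], [v_2,v_3,v_4,v_8]

Hence C_0 ≅ Z^9, C_1 ≅ Z^14, C_2 ≅ Z^10, C_3 ≅ Z^5.

Boundary ∂_1: C_1 → C_0 is given by ∂[p,q] = [q] − [p].
This gives a 9×14 integer matrix of rank 7; reducing to Smith normal form yields diagonal entries (1,1,1,1,1,1,1).

The boundary map ∂_2: C_2 → C_1 acts by ∂[p,q,r] = [q,r] − [p,r] + [p,q]. For instance
  ∂[v_1,v_2,v_3] = [v_2,v_3] − [v_1,v_3] + [v_1,v_2],
  ∂[v_2,v_3,v_8] = [v_3,v_8] − [v_2,v_8] + [v_2,v_3].
As a 14×10 matrix over Z this has rank 6, with invariant factors (1,1,1,1,1,1).

The boundary map ∂_3: C_3 → C_2 sends each 3-simplex σ to the alternating sum Σ_i (−1)^i (σ with its i-th vertex removed). For instance
  ∂[v_1,v_2,v_3,v_4] = [v_2,v_3,v_4] − [v_1,v_3,v_4] + [v_1,v_2,v_4] − [v_1,v_2,v_3],
  ∂[v_1,v_2,v_4,v_8] = [v_2,v_4,v_8] − [v_1,v_4,v_8] + [v_1,v_2,v_8] − [v_1,v_2,v_4].
As a 10×5 matrix over Z this has rank 4, with invariant factors (1,1,1,1).

Now H_k = ker ∂_k / im ∂_{k+1}, so:

  H_0: rank C_0 − rank ∂_1 = 9 − 7 = 2, and the invariant factors of ∂_1 are all 1, so H_0 ≅ Z^2.
  H_1: rank ker ∂_1 − rank ∂_2 = (14 − 7) − 6 = 1, and the invariant factors of ∂_2 are all 1, so H_1 ≅ Z.
  H_2: rank ker ∂_2 − rank ∂_3 = (10 − 6) − 4 = 0, and the invariant factors of ∂_3 are all 1, so H_2 ≅ 0.
  H_3: rank ker ∂_3 − rank ∂_4 = (5 − 4) − 0 = 1, and there is no ∂_4, so H_3 ≅ Z.

As a check, the Euler characteristic is 9 − 14 + 10 − 5 = 0, which agrees with 2 − 1 + 0 − 1 = 0.
(K is a triangulation of the disjoint union of the 3-sphere S^3 and the circle S^1.)

H_0 = Z^2,  H_1 = Z,  H_2 = 0,  H_3 = Z.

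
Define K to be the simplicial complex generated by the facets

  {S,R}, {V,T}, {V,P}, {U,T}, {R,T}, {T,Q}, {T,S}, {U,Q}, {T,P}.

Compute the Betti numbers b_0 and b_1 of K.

Order the vertices as P < Q < R < S < T < U < V. Listing each simplex with vertices in this order, K has dimension 1 with simplices:

  0-simplices (7): P, Q, R, S, T, U, V
  1-simplices (9): PT, PV, QT, QU, RS, RT, ST, TU, TV

Hence C_0 ≅ Z^7, C_1 ≅ Z^9.

The boundary map ∂_1: C_1 → C_0 maps an edge to its endpoints' difference, ∂[p,q] = q − p.
The 7×9 boundary matrix has rank 6 and Smith normal form diag(1,1,1,1,1,1).

Computing H_k = (kernel of ∂_k) / (image of ∂_{k+1}):

  H_0: rank C_0 − rank ∂_1 = 7 − 6 = 1, and the invariant factors of ∂_1 are all 1, so H_0 = Z.
  H_1: rank ker ∂_1 − rank ∂_2 = (9 − 6) − 0 = 3, and there is no ∂_2, so H_1 = Z^3.

Hence the Betti numbers are b_0 = 1, b_1 = 3.

b_0 = 1, b_1 = 3.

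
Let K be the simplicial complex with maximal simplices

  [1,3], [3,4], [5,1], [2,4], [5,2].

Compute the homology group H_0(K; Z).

Fix the vertex order 1 < 2 < 3 < 4 < 5 and write every simplex with vertices in increasing order. Then dim K = 1 and the simplices of K are:

  0-simplices (5): [1], [2], [3], [4], [5]
  1-simplices (5): [1,3], [1,5], [2,4], [2,5], [3,4]

Hence C_0 ≅ Z^5, C_1 ≅ Z^5.

The boundary map ∂_1: C_1 → C_0 is given by ∂[p,q] = [q] − [p]. For instance
  ∂[2,5] = [5] − [2].
This gives a 5×5 integer matrix of rank 4; reducing to Smith normal form yields diagonal entries (1,1,1,1).

Now H_k = ker ∂_k / im ∂_{k+1}, so:

  H_0: rank C_0 − rank ∂_1 = 5 − 4 = 1, and the invariant factors of ∂_1 are all 1, so H_0 = Z.

H_0 ≅ Z.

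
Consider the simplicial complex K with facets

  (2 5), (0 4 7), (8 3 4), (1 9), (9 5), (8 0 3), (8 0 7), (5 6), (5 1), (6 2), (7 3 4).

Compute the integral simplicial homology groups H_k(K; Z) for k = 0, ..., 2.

Order the vertices as 0 < 1 < 2 < 3 < 4 < 5 < 6 < 7 < 8 < 9. Listing each simplex with vertices in this order, K has dimension 2 with simplices:

  0-simplices (10): [0], [1], [2], [3], [4], [5], [6], [7], [8], [9]
  1-simplices (16): [0,3], [0,4], [0,7], [0,8], [1,5], [1,9], [2,5], [2,6], [3,4], [3,7], [3,8], [4,7], [4,8], [5,6], [5,9], [7,8]
  2-simplices (5): [0,3,8], [0,4,7], [0,7,8], [3,4,7], [3,4,8]

giving chain groups C_0 ≅ Z^10, C_1 ≅ Z^16, C_2 ≅ Z^5.

Boundary ∂_1: C_1 → C_0 sends each edge [p,q] (with p < q) to q − p.
This gives a 10×16 integer matrix of rank 8; reducing to Smith normal form yields diagonal entries (1,1,1,1,1,1,1,1).

The boundary map ∂_2: C_2 → C_1 maps a triangle to the signed sum of its edges. For instance
  ∂[0,3,8] = [3,8] − [0,8] + [0,3],
  ∂[3,4,8] = [4,8] − [3,8] + [3,4].
As a 16×5 matrix over Z this has rank 5, with invariant factors (1,1,1,1,1).

Computing H_k = (kernel of ∂_k) / (image of ∂_{k+1}):

  H_0: rank C_0 − rank ∂_1 = 10 − 8 = 2, and the invariant factors of ∂_1 are all 1, so H_0 ≅ Z^2.
  H_1: rank ker ∂_1 − rank ∂_2 = (16 − 8) − 5 = 3, and the invariant factors of ∂_2 are all 1, so H_1 ≅ Z^3.
  H_2: rank ker ∂_2 − rank ∂_3 = (5 − 5) − 0 = 0, and there is no ∂_3, so H_2 ≅ 0.

(K is a triangulation of the disjoint union of a wedge of 2 circles and the Möbius band.)

H_0 = Z^2,  H_1 = Z^3,  H_2 = 0.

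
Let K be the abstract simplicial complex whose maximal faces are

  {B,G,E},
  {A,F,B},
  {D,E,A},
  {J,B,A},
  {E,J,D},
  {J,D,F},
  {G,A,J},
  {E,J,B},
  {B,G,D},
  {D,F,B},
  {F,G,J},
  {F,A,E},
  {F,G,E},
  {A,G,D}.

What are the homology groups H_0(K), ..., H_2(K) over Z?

Order the vertices as A < B < D < E < F < G < J. Listing each simplex with vertices in this order, K has dimension 2 with simplices:

  0-simplices (7): A, B, D, E, F, G, J
  1-simplices (21): AB, AD, AE, AF, AG, AJ, BD, BE, BF, BG, BJ, DE, DF, DG, DJ, EF, EG, EJ, FG, FJ, GJ
  2-simplices (14): ABF, ABJ, ADE, ADG, AEF, AGJ, BDF, BDG, BEG, BEJ, DEJ, DFJ, EFG, FGJ

giving chain groups C_0 ≅ Z^7, C_1 ≅ Z^21, C_2 ≅ Z^14.

The boundary map ∂_1: C_1 → C_0 maps an edge to its endpoints' difference, ∂[p,q] = q − p. For instance
  ∂AJ = J − A.
As a 7×21 matrix over Z this has rank 6, with invariant factors (1,1,1,1,1,1).

The boundary map ∂_2: C_2 → C_1 maps a triangle to the signed sum of its edges. For instance
  ∂ADE = DE − AE + AD,
  ∂BEJ = EJ − BJ + BE.
As a 21×14 matrix over Z this has rank 13, with invariant factors (1,1,1,1,1,1,1,1,1,1,1,1,1).

Reading off H_k = ker ∂_k / im ∂_{k+1}:

  H_0: rank C_0 − rank ∂_1 = 7 − 6 = 1, and the invariant factors of ∂_1 are all 1, so H_0 ≅ Z.
  H_1: rank ker ∂_1 − rank ∂_2 = (21 − 6) − 13 = 2, and the invariant factors of ∂_2 are all 1, so H_1 ≅ Z^2.
  H_2: rank ker ∂_2 − rank ∂_3 = (14 − 13) − 0 = 1, and there is no ∂_3, so H_2 ≅ Z.

As a check, the Euler characteristic is 7 − 21 + 14 = 0, which agrees with 1 − 2 + 1 = 0.

H_0 ≅ Z,  H_1 ≅ Z^2,  H_2 ≅ Z.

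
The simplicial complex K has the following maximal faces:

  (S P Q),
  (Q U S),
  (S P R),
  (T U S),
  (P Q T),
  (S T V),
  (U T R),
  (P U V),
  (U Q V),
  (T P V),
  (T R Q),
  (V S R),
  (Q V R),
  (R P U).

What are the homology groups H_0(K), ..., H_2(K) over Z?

H_0 ≅ Z,  H_1 ≅ Z^2,  H_2 ≅ Z.

We work with the vertex ordering P < Q < R < S < T < U < V. The simplices of K, each written with vertices in increasing order, are:

  0-simplices (7): P, Q, R, S, T, U, V
  1-simplices (21): PQ, PR, PS, PT, PU, PV, QR, QS, QT, QU, QV, RS, RT, RU, RV, ST, SU, SV, TU, TV, UV
  2-simplices (14): PQS, PQT, PRS, PRU, PTV, PUV, QRT, QRV, QSU, QUV, RSV, RTU, STU, STV

giving chain groups C_0 ≅ Z^7, C_1 ≅ Z^21, C_2 ≅ Z^14.

Boundary ∂_1: C_1 → C_0 sends each edge [p,q] (with p < q) to q − p. For instance
  ∂RV = V − R.
The resulting 7×21 matrix has rank 6, and its Smith normal form has invariant factors (1,1,1,1,1,1).

The boundary map ∂_2: C_2 → C_1 acts by ∂[p,q,r] = [q,r] − [p,r] + [p,q]. For instance
  ∂RSV = SV − RV + RS,
  ∂RTU = TU − RU + RT.
This gives a 21×14 integer matrix of rank 13; reducing to Smith normal form yields diagonal entries (1,1,1,1,1,1,1,1,1,1,1,1,1).

Reading off H_k = ker ∂_k / im ∂_{k+1}:

  H_0: rank C_0 − rank ∂_1 = 7 − 6 = 1, and the invariant factors of ∂_1 are all 1, so H_0 = Z.
  H_1: rank ker ∂_1 − rank ∂_2 = (21 − 6) − 13 = 2, and the invariant factors of ∂_2 are all 1, so H_1 = Z^2.
  H_2: rank ker ∂_2 − rank ∂_3 = (14 − 13) − 0 = 1, and there is no ∂_3, so H_2 = Z.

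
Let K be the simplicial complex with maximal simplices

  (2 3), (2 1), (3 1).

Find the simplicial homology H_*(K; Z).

K has 3 vertices, 3 edges.
rank ∂_0 = 0, rank ∂_1 = 2 ⇒ b_0 = 3 − 0 − 2 = 1; all invariant factors of ∂_1 are 1 so no torsion. So H_0 = Z.
rank ∂_1 = 2, rank ∂_2 = 0 ⇒ b_1 = 3 − 2 − 0 = 1. So H_1 = Z.

H_0 = Z,  H_1 = Z.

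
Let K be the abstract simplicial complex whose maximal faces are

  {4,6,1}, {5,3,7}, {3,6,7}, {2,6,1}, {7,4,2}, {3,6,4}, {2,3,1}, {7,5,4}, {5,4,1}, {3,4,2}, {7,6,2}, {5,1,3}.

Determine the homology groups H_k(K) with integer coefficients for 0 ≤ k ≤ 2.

H_0 = Z,  H_1 = Z/2,  H_2 = 0.

K has 7 vertices, 18 edges, 12 triangles.
rank ∂_0 = 0, rank ∂_1 = 6 ⇒ b_0 = 7 − 0 − 6 = 1; all invariant factors of ∂_1 are 1 so no torsion. So H_0 ≅ Z.
rank ∂_1 = 6, rank ∂_2 = 12 ⇒ b_1 = 18 − 6 − 12 = 0; ∂_2 has invariant factor(s) [2] giving torsion. So H_1 ≅ Z/2.
rank ∂_2 = 12, rank ∂_3 = 0 ⇒ b_2 = 12 − 12 − 0 = 0. So H_2 ≅ 0.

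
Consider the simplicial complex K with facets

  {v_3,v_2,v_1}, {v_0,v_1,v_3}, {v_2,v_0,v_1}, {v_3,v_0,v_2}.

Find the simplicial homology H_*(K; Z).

H_0 ≅ Z,  H_1 = 0,  H_2 ≅ Z.

Fix the vertex order v_0 < v_1 < v_2 < v_3 and write every simplex with vertices in increasing order. Then dim K = 2 and the simplices of K are:

  0-simplices (4): [v_0], [v_1], [v_2], [v_3]
  1-simplices (6): [v_0,v_1], [v_0,v_2], [v_0,v_3], [v_1,v_2], [v_1,v_3], [v_2,v_3]
  2-simplices (4): [v_0,v_1,v_2], [v_0,v_1,v_3], [v_0,v_2,v_3], [v_1,v_2,v_3]

giving chain groups C_0 ≅ Z^4, C_1 ≅ Z^6, C_2 ≅ Z^4.

The boundary map ∂_1: C_1 → C_0 maps an edge to its endpoints' difference, ∂[p,q] = q − p. For instance
  ∂[v_0,v_2] = [v_2] − [v_0].
This gives a 4×6 integer matrix of rank 3; reducing to Smith normal form yields diagonal entries (1,1,1).

Boundary ∂_2: C_2 → C_1 sends each 2-simplex [p,q,r] to [q,r] − [p,r] + [p,q]. For instance
  ∂[v_1,v_2,v_3] = [v_2,v_3] − [v_1,v_3] + [v_1,v_2],
  ∂[v_0,v_2,v_3] = [v_2,v_3] − [v_0,v_3] + [v_0,v_2].
The 6×4 boundary matrix has rank 3 and Smith normal form diag(1,1,1).

Computing H_k = (kernel of ∂_k) / (image of ∂_{k+1}):

  H_0: rank C_0 − rank ∂_1 = 4 − 3 = 1, and the invariant factors of ∂_1 are all 1, so H_0 = Z.
  H_1: rank ker ∂_1 − rank ∂_2 = (6 − 3) − 3 = 0, and the invariant factors of ∂_2 are all 1, so H_1 = 0.
  H_2: rank ker ∂_2 − rank ∂_3 = (4 − 3) − 0 = 1, and there is no ∂_3, so H_2 = Z.

As a check, the Euler characteristic is 4 − 6 + 4 = 2, which agrees with 1 − 0 + 1 = 2.
(K is a triangulation of the 2-sphere S^2.)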